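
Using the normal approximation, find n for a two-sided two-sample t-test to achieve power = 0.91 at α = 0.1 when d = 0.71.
n = 36 per group

Sample size formula (two-sample t-test, normal approximation):
n = 2 · ((z_{α/2} + z_β) / d)²

z_{α/2} = 1.645 (for α = 0.1, two-sided)
z_β = 1.341 (for power = 0.91)
d = 0.71

n = 2 · ((1.645 + 1.341) / 0.71)²
n = 2 · (4.206)²
n ≈ 35.38
Round up to the next whole number: n = 36 per group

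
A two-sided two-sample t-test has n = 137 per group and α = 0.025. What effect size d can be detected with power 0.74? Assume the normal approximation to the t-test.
d ≈ 0.35

Minimum detectable effect (two-sample t-test, normal approximation):
d = (z_{α/2} + z_β) / √(n/2)
d = (2.241 + 0.643) / √(137/2)
d = 2.885 / 8.276
d ≈ 0.35

By Cohen's convention (0.2 small / 0.5 medium / 0.8 large): small effect.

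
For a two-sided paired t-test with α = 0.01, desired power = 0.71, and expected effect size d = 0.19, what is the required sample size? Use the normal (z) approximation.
n = 272 pairs

Sample size formula (paired t-test, normal approximation):
n = ((z_{α/2} + z_β) / d)²

z_{α/2} = 2.576 (for α = 0.01, two-sided)
z_β = 0.553 (for power = 0.71)
d = 0.19

n = ((2.576 + 0.553) / 0.19)²
n = (16.468)²
n ≈ 271.20
Round up to the next whole number: n = 272 pairs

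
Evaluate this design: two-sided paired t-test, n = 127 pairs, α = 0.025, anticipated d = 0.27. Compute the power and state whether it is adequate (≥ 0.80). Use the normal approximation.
Power ≈ 0.79; the study is underpowered (power < 0.80)

Power calculation (paired t-test, normal approximation):
z_β = d · √n - z_{α/2}
z_β = 0.27 · √127 - 2.241
z_β = 0.27 · 11.269 - 2.241
z_β = 0.801

Power = Φ(z_β) = Φ(0.801) ≈ 0.789

Effect size d = 0.27 is small by Cohen's convention (0.2/0.5/0.8).

Threshold: power ≥ 0.80 is conventionally adequate.
Power ≈ 0.79 → the study is underpowered (power < 0.80).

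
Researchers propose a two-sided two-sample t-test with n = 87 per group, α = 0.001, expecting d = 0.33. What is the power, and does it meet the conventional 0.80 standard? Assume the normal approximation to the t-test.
Power ≈ 0.13; the study is underpowered (power < 0.80)

Power calculation (two-sample t-test, normal approximation):
z_β = d · √(n/2) - z_{α/2}
z_β = 0.33 · √(87/2) - 3.291
z_β = 0.33 · 6.595 - 3.291
z_β = -1.114

Power = Φ(z_β) = Φ(-1.114) ≈ 0.133

Effect size d = 0.33 is small by Cohen's convention (0.2/0.5/0.8).

Threshold: power ≥ 0.80 is conventionally adequate.
Power ≈ 0.13 → the study is underpowered (power < 0.80).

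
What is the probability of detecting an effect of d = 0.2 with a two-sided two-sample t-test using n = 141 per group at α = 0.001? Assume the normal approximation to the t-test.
Power ≈ 0.05

Power calculation (two-sample t-test, normal approximation):
z_β = d · √(n/2) - z_{α/2}
z_β = 0.2 · √(141/2) - 3.291
z_β = 0.2 · 8.396 - 3.291
z_β = -1.611

Power = Φ(z_β) = Φ(-1.611) ≈ 0.054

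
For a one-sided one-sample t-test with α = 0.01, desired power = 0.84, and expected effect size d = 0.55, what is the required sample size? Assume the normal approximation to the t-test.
n = 37

Sample size formula (one-sample t-test, normal approximation):
n = ((z_α + z_β) / d)²

z_α = 2.326 (for α = 0.01, one-sided)
z_β = 0.994 (for power = 0.84)
d = 0.55

n = ((2.326 + 0.994) / 0.55)²
n = (6.036)²
n ≈ 36.43
Round up to the next whole number: n = 37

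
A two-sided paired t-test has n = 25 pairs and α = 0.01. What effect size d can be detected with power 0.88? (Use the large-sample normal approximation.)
d ≈ 0.75

Minimum detectable effect (paired t-test, normal approximation):
d = (z_{α/2} + z_β) / √n
d = (2.576 + 1.175) / √25
d = 3.751 / 5.000
d ≈ 0.75

By Cohen's convention (0.2 small / 0.5 medium / 0.8 large): medium effect.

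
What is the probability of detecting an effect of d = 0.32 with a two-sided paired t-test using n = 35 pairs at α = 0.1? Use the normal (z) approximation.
Power ≈ 0.60

Power calculation (paired t-test, normal approximation):
z_β = d · √n - z_{α/2}
z_β = 0.32 · √35 - 1.645
z_β = 0.32 · 5.916 - 1.645
z_β = 0.248

Power = Φ(z_β) = Φ(0.248) ≈ 0.598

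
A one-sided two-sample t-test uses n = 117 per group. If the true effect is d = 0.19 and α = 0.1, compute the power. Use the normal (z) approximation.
Power ≈ 0.57

Power calculation (two-sample t-test, normal approximation):
z_β = d · √(n/2) - z_α
z_β = 0.19 · √(117/2) - 1.282
z_β = 0.19 · 7.649 - 1.282
z_β = 0.172

Power = Φ(z_β) = Φ(0.172) ≈ 0.568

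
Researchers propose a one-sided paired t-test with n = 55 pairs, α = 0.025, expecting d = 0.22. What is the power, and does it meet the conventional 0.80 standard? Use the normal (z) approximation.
Power ≈ 0.37; the study is underpowered (power < 0.80)

Power calculation (paired t-test, normal approximation):
z_β = d · √n - z_α
z_β = 0.22 · √55 - 1.960
z_β = 0.22 · 7.416 - 1.960
z_β = -0.328

Power = Φ(z_β) = Φ(-0.328) ≈ 0.371

Effect size d = 0.22 is small by Cohen's convention (0.2/0.5/0.8).

Threshold: power ≥ 0.80 is conventionally adequate.
Power ≈ 0.37 → the study is underpowered (power < 0.80).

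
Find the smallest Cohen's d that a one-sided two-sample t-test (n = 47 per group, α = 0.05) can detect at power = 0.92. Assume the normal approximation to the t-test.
d ≈ 0.63

Minimum detectable effect (two-sample t-test, normal approximation):
d = (z_α + z_β) / √(n/2)
d = (1.645 + 1.405) / √(47/2)
d = 3.050 / 4.848
d ≈ 0.63

By Cohen's convention (0.2 small / 0.5 medium / 0.8 large): medium effect.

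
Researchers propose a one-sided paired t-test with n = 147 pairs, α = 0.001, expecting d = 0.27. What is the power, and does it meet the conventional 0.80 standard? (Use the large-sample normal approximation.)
Power ≈ 0.57; the study is underpowered (power < 0.80)

Power calculation (paired t-test, normal approximation):
z_β = d · √n - z_α
z_β = 0.27 · √147 - 3.090
z_β = 0.27 · 12.124 - 3.090
z_β = 0.183

Power = Φ(z_β) = Φ(0.183) ≈ 0.573

Effect size d = 0.27 is small by Cohen's convention (0.2/0.5/0.8).

Threshold: power ≥ 0.80 is conventionally adequate.
Power ≈ 0.57 → the study is underpowered (power < 0.80).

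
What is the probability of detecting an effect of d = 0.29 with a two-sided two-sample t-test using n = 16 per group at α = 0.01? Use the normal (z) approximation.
Power ≈ 0.04

Power calculation (two-sample t-test, normal approximation):
z_β = d · √(n/2) - z_{α/2}
z_β = 0.29 · √(16/2) - 2.576
z_β = 0.29 · 2.828 - 2.576
z_β = -1.756

Power = Φ(z_β) = Φ(-1.756) ≈ 0.040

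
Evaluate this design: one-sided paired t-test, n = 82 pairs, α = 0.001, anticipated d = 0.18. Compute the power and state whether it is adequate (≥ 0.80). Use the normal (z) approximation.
Power ≈ 0.07; the study is underpowered (power < 0.80)

Power calculation (paired t-test, normal approximation):
z_β = d · √n - z_α
z_β = 0.18 · √82 - 3.090
z_β = 0.18 · 9.055 - 3.090
z_β = -1.460

Power = Φ(z_β) = Φ(-1.460) ≈ 0.072

Effect size d = 0.18 is very small by Cohen's convention (0.2/0.5/0.8).

Threshold: power ≥ 0.80 is conventionally adequate.
Power ≈ 0.07 → the study is underpowered (power < 0.80).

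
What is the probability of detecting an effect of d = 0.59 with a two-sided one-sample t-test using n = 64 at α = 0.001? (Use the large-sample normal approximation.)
Power ≈ 0.92

Power calculation (one-sample t-test, normal approximation):
z_β = d · √n - z_{α/2}
z_β = 0.59 · √64 - 3.291
z_β = 0.59 · 8.000 - 3.291
z_β = 1.429

Power = Φ(z_β) = Φ(1.429) ≈ 0.924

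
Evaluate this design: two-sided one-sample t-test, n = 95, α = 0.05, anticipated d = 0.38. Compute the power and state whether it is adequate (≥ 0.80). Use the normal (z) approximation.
Power ≈ 0.96; the study is adequately powered (power ≥ 0.80)

Power calculation (one-sample t-test, normal approximation):
z_β = d · √n - z_{α/2}
z_β = 0.38 · √95 - 1.960
z_β = 0.38 · 9.747 - 1.960
z_β = 1.744

Power = Φ(z_β) = Φ(1.744) ≈ 0.959

Effect size d = 0.38 is small by Cohen's convention (0.2/0.5/0.8).

Threshold: power ≥ 0.80 is conventionally adequate.
Power ≈ 0.96 → the study is adequately powered (power ≥ 0.80).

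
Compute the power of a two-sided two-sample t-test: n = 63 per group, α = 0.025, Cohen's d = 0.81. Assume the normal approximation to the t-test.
Power ≈ 0.99

Power calculation (two-sample t-test, normal approximation):
z_β = d · √(n/2) - z_{α/2}
z_β = 0.81 · √(63/2) - 2.241
z_β = 0.81 · 5.612 - 2.241
z_β = 2.305

Power = Φ(z_β) = Φ(2.305) ≈ 0.989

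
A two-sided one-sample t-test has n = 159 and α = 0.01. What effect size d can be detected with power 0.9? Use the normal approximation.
d ≈ 0.31

Minimum detectable effect (one-sample t-test, normal approximation):
d = (z_{α/2} + z_β) / √n
d = (2.576 + 1.282) / √159
d = 3.857 / 12.610
d ≈ 0.31

By Cohen's convention (0.2 small / 0.5 medium / 0.8 large): small effect.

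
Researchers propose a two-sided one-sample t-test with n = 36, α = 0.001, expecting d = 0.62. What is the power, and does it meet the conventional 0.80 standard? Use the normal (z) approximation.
Power ≈ 0.67; the study is underpowered (power < 0.80)

Power calculation (one-sample t-test, normal approximation):
z_β = d · √n - z_{α/2}
z_β = 0.62 · √36 - 3.291
z_β = 0.62 · 6.000 - 3.291
z_β = 0.429

Power = Φ(z_β) = Φ(0.429) ≈ 0.666

Effect size d = 0.62 is medium by Cohen's convention (0.2/0.5/0.8).

Threshold: power ≥ 0.80 is conventionally adequate.
Power ≈ 0.67 → the study is underpowered (power < 0.80).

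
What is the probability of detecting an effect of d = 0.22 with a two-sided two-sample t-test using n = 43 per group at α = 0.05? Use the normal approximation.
Power ≈ 0.17

Power calculation (two-sample t-test, normal approximation):
z_β = d · √(n/2) - z_{α/2}
z_β = 0.22 · √(43/2) - 1.960
z_β = 0.22 · 4.637 - 1.960
z_β = -0.940

Power = Φ(z_β) = Φ(-0.940) ≈ 0.174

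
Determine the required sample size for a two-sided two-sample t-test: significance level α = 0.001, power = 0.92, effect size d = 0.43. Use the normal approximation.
n = 239 per group

Sample size formula (two-sample t-test, normal approximation):
n = 2 · ((z_{α/2} + z_β) / d)²

z_{α/2} = 3.291 (for α = 0.001, two-sided)
z_β = 1.405 (for power = 0.92)
d = 0.43

n = 2 · ((3.291 + 1.405) / 0.43)²
n = 2 · (10.921)²
n ≈ 238.54
Round up to the next whole number: n = 239 per group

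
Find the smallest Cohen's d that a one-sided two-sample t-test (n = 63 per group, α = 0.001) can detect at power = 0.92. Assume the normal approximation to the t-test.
d ≈ 0.80

Minimum detectable effect (two-sample t-test, normal approximation):
d = (z_α + z_β) / √(n/2)
d = (3.090 + 1.405) / √(63/2)
d = 4.495 / 5.612
d ≈ 0.80

By Cohen's convention (0.2 small / 0.5 medium / 0.8 large): large effect.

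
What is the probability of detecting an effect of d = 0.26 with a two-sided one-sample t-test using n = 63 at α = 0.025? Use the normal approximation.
Power ≈ 0.43

Power calculation (one-sample t-test, normal approximation):
z_β = d · √n - z_{α/2}
z_β = 0.26 · √63 - 2.241
z_β = 0.26 · 7.937 - 2.241
z_β = -0.178

Power = Φ(z_β) = Φ(-0.178) ≈ 0.429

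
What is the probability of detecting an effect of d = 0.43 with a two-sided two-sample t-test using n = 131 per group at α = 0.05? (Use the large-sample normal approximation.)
Power ≈ 0.94

Power calculation (two-sample t-test, normal approximation):
z_β = d · √(n/2) - z_{α/2}
z_β = 0.43 · √(131/2) - 1.960
z_β = 0.43 · 8.093 - 1.960
z_β = 1.520

Power = Φ(z_β) = Φ(1.520) ≈ 0.936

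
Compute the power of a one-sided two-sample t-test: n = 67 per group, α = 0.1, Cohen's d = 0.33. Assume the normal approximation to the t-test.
Power ≈ 0.74

Power calculation (two-sample t-test, normal approximation):
z_β = d · √(n/2) - z_α
z_β = 0.33 · √(67/2) - 1.282
z_β = 0.33 · 5.788 - 1.282
z_β = 0.628

Power = Φ(z_β) = Φ(0.628) ≈ 0.735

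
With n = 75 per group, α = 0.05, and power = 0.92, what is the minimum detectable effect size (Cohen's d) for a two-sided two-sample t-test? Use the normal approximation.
d ≈ 0.55

Minimum detectable effect (two-sample t-test, normal approximation):
d = (z_{α/2} + z_β) / √(n/2)
d = (1.960 + 1.405) / √(75/2)
d = 3.365 / 6.124
d ≈ 0.55

By Cohen's convention (0.2 small / 0.5 medium / 0.8 large): medium effect.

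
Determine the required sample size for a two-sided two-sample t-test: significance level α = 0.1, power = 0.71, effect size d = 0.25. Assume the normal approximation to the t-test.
n = 155 per group

Sample size formula (two-sample t-test, normal approximation):
n = 2 · ((z_{α/2} + z_β) / d)²

z_{α/2} = 1.645 (for α = 0.1, two-sided)
z_β = 0.553 (for power = 0.71)
d = 0.25

n = 2 · ((1.645 + 0.553) / 0.25)²
n = 2 · (8.792)²
n ≈ 154.60
Round up to the next whole number: n = 155 per group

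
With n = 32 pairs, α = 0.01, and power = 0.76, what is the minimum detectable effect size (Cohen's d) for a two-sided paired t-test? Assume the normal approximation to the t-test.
d ≈ 0.58

Minimum detectable effect (paired t-test, normal approximation):
d = (z_{α/2} + z_β) / √n
d = (2.576 + 0.706) / √32
d = 3.282 / 5.657
d ≈ 0.58

By Cohen's convention (0.2 small / 0.5 medium / 0.8 large): medium effect.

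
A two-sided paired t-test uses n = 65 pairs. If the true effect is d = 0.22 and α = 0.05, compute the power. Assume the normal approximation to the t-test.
Power ≈ 0.43

Power calculation (paired t-test, normal approximation):
z_β = d · √n - z_{α/2}
z_β = 0.22 · √65 - 1.960
z_β = 0.22 · 8.062 - 1.960
z_β = -0.186

Power = Φ(z_β) = Φ(-0.186) ≈ 0.426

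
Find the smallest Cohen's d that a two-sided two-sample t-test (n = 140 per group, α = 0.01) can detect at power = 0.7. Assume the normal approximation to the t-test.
d ≈ 0.37

Minimum detectable effect (two-sample t-test, normal approximation):
d = (z_{α/2} + z_β) / √(n/2)
d = (2.576 + 0.524) / √(140/2)
d = 3.100 / 8.367
d ≈ 0.37

By Cohen's convention (0.2 small / 0.5 medium / 0.8 large): small effect.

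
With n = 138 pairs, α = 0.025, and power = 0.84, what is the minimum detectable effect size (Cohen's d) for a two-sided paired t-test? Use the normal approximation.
d ≈ 0.28

Minimum detectable effect (paired t-test, normal approximation):
d = (z_{α/2} + z_β) / √n
d = (2.241 + 0.994) / √138
d = 3.236 / 11.747
d ≈ 0.28

By Cohen's convention (0.2 small / 0.5 medium / 0.8 large): small effect.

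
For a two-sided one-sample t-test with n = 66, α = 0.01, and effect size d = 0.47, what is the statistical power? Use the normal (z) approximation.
Power ≈ 0.89

Power calculation (one-sample t-test, normal approximation):
z_β = d · √n - z_{α/2}
z_β = 0.47 · √66 - 2.576
z_β = 0.47 · 8.124 - 2.576
z_β = 1.242

Power = Φ(z_β) = Φ(1.242) ≈ 0.893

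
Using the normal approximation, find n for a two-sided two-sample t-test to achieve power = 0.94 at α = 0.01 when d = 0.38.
n = 237 per group

Sample size formula (two-sample t-test, normal approximation):
n = 2 · ((z_{α/2} + z_β) / d)²

z_{α/2} = 2.576 (for α = 0.01, two-sided)
z_β = 1.555 (for power = 0.94)
d = 0.38

n = 2 · ((2.576 + 1.555) / 0.38)²
n = 2 · (10.871)²
n ≈ 236.36
Round up to the next whole number: n = 237 per group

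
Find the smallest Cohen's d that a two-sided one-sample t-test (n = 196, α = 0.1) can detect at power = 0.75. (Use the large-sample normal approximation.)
d ≈ 0.17

Minimum detectable effect (one-sample t-test, normal approximation):
d = (z_{α/2} + z_β) / √n
d = (1.645 + 0.674) / √196
d = 2.319 / 14.000
d ≈ 0.17

By Cohen's convention (0.2 small / 0.5 medium / 0.8 large): very small effect.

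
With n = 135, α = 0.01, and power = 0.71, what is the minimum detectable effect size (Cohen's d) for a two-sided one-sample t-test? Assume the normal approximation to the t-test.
d ≈ 0.27

Minimum detectable effect (one-sample t-test, normal approximation):
d = (z_{α/2} + z_β) / √n
d = (2.576 + 0.553) / √135
d = 3.129 / 11.619
d ≈ 0.27

By Cohen's convention (0.2 small / 0.5 medium / 0.8 large): small effect.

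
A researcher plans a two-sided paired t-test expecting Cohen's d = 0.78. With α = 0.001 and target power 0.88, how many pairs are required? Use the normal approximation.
n = 33 pairs

Sample size formula (paired t-test, normal approximation):
n = ((z_{α/2} + z_β) / d)²

z_{α/2} = 3.291 (for α = 0.001, two-sided)
z_β = 1.175 (for power = 0.88)
d = 0.78

n = ((3.291 + 1.175) / 0.78)²
n = (5.726)²
n ≈ 32.79
Round up to the next whole number: n = 33 pairs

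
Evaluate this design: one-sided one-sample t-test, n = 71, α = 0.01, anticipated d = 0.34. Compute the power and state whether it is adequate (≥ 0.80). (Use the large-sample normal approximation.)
Power ≈ 0.70; the study is underpowered (power < 0.80)

Power calculation (one-sample t-test, normal approximation):
z_β = d · √n - z_α
z_β = 0.34 · √71 - 2.326
z_β = 0.34 · 8.426 - 2.326
z_β = 0.539

Power = Φ(z_β) = Φ(0.539) ≈ 0.705

Effect size d = 0.34 is small by Cohen's convention (0.2/0.5/0.8).

Threshold: power ≥ 0.80 is conventionally adequate.
Power ≈ 0.70 → the study is underpowered (power < 0.80).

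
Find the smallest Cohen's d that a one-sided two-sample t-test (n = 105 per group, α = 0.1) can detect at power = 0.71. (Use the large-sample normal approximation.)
d ≈ 0.25

Minimum detectable effect (two-sample t-test, normal approximation):
d = (z_α + z_β) / √(n/2)
d = (1.282 + 0.553) / √(105/2)
d = 1.835 / 7.246
d ≈ 0.25

By Cohen's convention (0.2 small / 0.5 medium / 0.8 large): small effect.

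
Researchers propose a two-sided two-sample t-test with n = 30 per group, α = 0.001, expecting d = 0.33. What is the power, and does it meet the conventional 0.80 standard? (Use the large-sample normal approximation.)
Power ≈ 0.02; the study is underpowered (power < 0.80)

Power calculation (two-sample t-test, normal approximation):
z_β = d · √(n/2) - z_{α/2}
z_β = 0.33 · √(30/2) - 3.291
z_β = 0.33 · 3.873 - 3.291
z_β = -2.012

Power = Φ(z_β) = Φ(-2.012) ≈ 0.022

Effect size d = 0.33 is small by Cohen's convention (0.2/0.5/0.8).

Threshold: power ≥ 0.80 is conventionally adequate.
Power ≈ 0.02 → the study is underpowered (power < 0.80).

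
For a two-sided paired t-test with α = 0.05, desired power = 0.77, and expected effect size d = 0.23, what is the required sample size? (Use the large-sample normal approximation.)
n = 138 pairs

Sample size formula (paired t-test, normal approximation):
n = ((z_{α/2} + z_β) / d)²

z_{α/2} = 1.960 (for α = 0.05, two-sided)
z_β = 0.739 (for power = 0.77)
d = 0.23

n = ((1.960 + 0.739) / 0.23)²
n = (11.735)²
n ≈ 137.71
Round up to the next whole number: n = 138 pairs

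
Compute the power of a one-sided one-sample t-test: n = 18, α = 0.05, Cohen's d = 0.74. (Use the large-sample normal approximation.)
Power ≈ 0.93

Power calculation (one-sample t-test, normal approximation):
z_β = d · √n - z_α
z_β = 0.74 · √18 - 1.645
z_β = 0.74 · 4.243 - 1.645
z_β = 1.495

Power = Φ(z_β) = Φ(1.495) ≈ 0.933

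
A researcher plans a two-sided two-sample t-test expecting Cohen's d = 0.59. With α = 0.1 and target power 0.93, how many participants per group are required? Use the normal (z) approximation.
n = 56 per group

Sample size formula (two-sample t-test, normal approximation):
n = 2 · ((z_{α/2} + z_β) / d)²

z_{α/2} = 1.645 (for α = 0.1, two-sided)
z_β = 1.476 (for power = 0.93)
d = 0.59

n = 2 · ((1.645 + 1.476) / 0.59)²
n = 2 · (5.290)²
n ≈ 55.97
Round up to the next whole number: n = 56 per group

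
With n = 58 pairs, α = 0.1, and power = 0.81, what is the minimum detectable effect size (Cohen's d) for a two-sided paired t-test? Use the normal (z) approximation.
d ≈ 0.33

Minimum detectable effect (paired t-test, normal approximation):
d = (z_{α/2} + z_β) / √n
d = (1.645 + 0.878) / √58
d = 2.523 / 7.616
d ≈ 0.33

By Cohen's convention (0.2 small / 0.5 medium / 0.8 large): small effect.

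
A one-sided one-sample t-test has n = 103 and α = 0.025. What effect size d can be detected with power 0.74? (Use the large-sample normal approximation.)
d ≈ 0.26

Minimum detectable effect (one-sample t-test, normal approximation):
d = (z_α + z_β) / √n
d = (1.960 + 0.643) / √103
d = 2.603 / 10.149
d ≈ 0.26

By Cohen's convention (0.2 small / 0.5 medium / 0.8 large): small effect.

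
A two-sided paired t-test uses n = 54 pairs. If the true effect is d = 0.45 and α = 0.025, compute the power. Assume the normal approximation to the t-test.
Power ≈ 0.86

Power calculation (paired t-test, normal approximation):
z_β = d · √n - z_{α/2}
z_β = 0.45 · √54 - 2.241
z_β = 0.45 · 7.348 - 2.241
z_β = 1.065

Power = Φ(z_β) = Φ(1.065) ≈ 0.857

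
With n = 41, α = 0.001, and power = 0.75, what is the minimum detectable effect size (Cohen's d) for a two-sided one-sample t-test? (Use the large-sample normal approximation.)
d ≈ 0.62

Minimum detectable effect (one-sample t-test, normal approximation):
d = (z_{α/2} + z_β) / √n
d = (3.291 + 0.674) / √41
d = 3.965 / 6.403
d ≈ 0.62

By Cohen's convention (0.2 small / 0.5 medium / 0.8 large): medium effect.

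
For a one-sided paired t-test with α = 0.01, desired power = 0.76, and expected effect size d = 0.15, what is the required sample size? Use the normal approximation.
n = 409 pairs

Sample size formula (paired t-test, normal approximation):
n = ((z_α + z_β) / d)²

z_α = 2.326 (for α = 0.01, one-sided)
z_β = 0.706 (for power = 0.76)
d = 0.15

n = ((2.326 + 0.706) / 0.15)²
n = (20.213)²
n ≈ 408.57
Round up to the next whole number: n = 409 pairs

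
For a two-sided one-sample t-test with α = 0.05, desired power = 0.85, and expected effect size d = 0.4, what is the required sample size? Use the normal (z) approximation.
n = 57

Sample size formula (one-sample t-test, normal approximation):
n = ((z_{α/2} + z_β) / d)²

z_{α/2} = 1.960 (for α = 0.05, two-sided)
z_β = 1.036 (for power = 0.85)
d = 0.4

n = ((1.960 + 1.036) / 0.4)²
n = (7.490)²
n ≈ 56.10
Round up to the next whole number: n = 57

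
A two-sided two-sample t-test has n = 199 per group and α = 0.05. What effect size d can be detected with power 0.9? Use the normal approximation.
d ≈ 0.32

Minimum detectable effect (two-sample t-test, normal approximation):
d = (z_{α/2} + z_β) / √(n/2)
d = (1.960 + 1.282) / √(199/2)
d = 3.242 / 9.975
d ≈ 0.32

By Cohen's convention (0.2 small / 0.5 medium / 0.8 large): small effect.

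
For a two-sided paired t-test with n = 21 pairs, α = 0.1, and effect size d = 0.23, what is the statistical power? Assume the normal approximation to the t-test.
Power ≈ 0.28

Power calculation (paired t-test, normal approximation):
z_β = d · √n - z_{α/2}
z_β = 0.23 · √21 - 1.645
z_β = 0.23 · 4.583 - 1.645
z_β = -0.591

Power = Φ(z_β) = Φ(-0.591) ≈ 0.277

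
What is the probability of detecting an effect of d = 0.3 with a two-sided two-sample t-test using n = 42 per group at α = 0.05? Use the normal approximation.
Power ≈ 0.28

Power calculation (two-sample t-test, normal approximation):
z_β = d · √(n/2) - z_{α/2}
z_β = 0.3 · √(42/2) - 1.960
z_β = 0.3 · 4.583 - 1.960
z_β = -0.585

Power = Φ(z_β) = Φ(-0.585) ≈ 0.279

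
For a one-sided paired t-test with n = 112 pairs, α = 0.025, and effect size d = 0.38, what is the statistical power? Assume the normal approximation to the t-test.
Power ≈ 0.98

Power calculation (paired t-test, normal approximation):
z_β = d · √n - z_α
z_β = 0.38 · √112 - 1.960
z_β = 0.38 · 10.583 - 1.960
z_β = 2.062

Power = Φ(z_β) = Φ(2.062) ≈ 0.980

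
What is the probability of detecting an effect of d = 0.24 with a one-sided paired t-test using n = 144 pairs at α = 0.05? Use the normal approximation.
Power ≈ 0.89

Power calculation (paired t-test, normal approximation):
z_β = d · √n - z_α
z_β = 0.24 · √144 - 1.645
z_β = 0.24 · 12.000 - 1.645
z_β = 1.235

Power = Φ(z_β) = Φ(1.235) ≈ 0.892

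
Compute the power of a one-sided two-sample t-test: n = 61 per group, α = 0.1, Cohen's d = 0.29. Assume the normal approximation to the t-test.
Power ≈ 0.63

Power calculation (two-sample t-test, normal approximation):
z_β = d · √(n/2) - z_α
z_β = 0.29 · √(61/2) - 1.282
z_β = 0.29 · 5.523 - 1.282
z_β = 0.320

Power = Φ(z_β) = Φ(0.320) ≈ 0.626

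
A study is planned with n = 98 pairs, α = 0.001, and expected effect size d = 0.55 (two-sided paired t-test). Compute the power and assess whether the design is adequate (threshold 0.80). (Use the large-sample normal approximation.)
Power ≈ 0.98; the study is adequately powered (power ≥ 0.80)

Power calculation (paired t-test, normal approximation):
z_β = d · √n - z_{α/2}
z_β = 0.55 · √98 - 3.291
z_β = 0.55 · 9.899 - 3.291
z_β = 2.154

Power = Φ(z_β) = Φ(2.154) ≈ 0.984

Effect size d = 0.55 is medium by Cohen's convention (0.2/0.5/0.8).

Threshold: power ≥ 0.80 is conventionally adequate.
Power ≈ 0.98 → the study is adequately powered (power ≥ 0.80).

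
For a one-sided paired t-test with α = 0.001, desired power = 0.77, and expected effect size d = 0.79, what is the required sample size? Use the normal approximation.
n = 24 pairs

Sample size formula (paired t-test, normal approximation):
n = ((z_α + z_β) / d)²

z_α = 3.090 (for α = 0.001, one-sided)
z_β = 0.739 (for power = 0.77)
d = 0.79

n = ((3.090 + 0.739) / 0.79)²
n = (4.847)²
n ≈ 23.49
Round up to the next whole number: n = 24 pairs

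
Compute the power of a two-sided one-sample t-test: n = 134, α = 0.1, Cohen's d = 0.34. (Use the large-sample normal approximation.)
Power ≈ 0.99

Power calculation (one-sample t-test, normal approximation):
z_β = d · √n - z_{α/2}
z_β = 0.34 · √134 - 1.645
z_β = 0.34 · 11.576 - 1.645
z_β = 2.291

Power = Φ(z_β) = Φ(2.291) ≈ 0.989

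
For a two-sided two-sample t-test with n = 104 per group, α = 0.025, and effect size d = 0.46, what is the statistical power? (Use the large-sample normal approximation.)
Power ≈ 0.86

Power calculation (two-sample t-test, normal approximation):
z_β = d · √(n/2) - z_{α/2}
z_β = 0.46 · √(104/2) - 2.241
z_β = 0.46 · 7.211 - 2.241
z_β = 1.076

Power = Φ(z_β) = Φ(1.076) ≈ 0.859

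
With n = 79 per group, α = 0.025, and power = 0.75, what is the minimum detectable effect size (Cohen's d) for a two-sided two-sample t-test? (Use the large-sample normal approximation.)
d ≈ 0.46

Minimum detectable effect (two-sample t-test, normal approximation):
d = (z_{α/2} + z_β) / √(n/2)
d = (2.241 + 0.674) / √(79/2)
d = 2.916 / 6.285
d ≈ 0.46

By Cohen's convention (0.2 small / 0.5 medium / 0.8 large): small effect.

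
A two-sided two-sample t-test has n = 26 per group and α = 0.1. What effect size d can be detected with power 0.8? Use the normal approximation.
d ≈ 0.69

Minimum detectable effect (two-sample t-test, normal approximation):
d = (z_{α/2} + z_β) / √(n/2)
d = (1.645 + 0.842) / √(26/2)
d = 2.486 / 3.606
d ≈ 0.69

By Cohen's convention (0.2 small / 0.5 medium / 0.8 large): medium effect.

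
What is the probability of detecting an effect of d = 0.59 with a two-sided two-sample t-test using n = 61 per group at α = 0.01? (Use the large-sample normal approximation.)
Power ≈ 0.75

Power calculation (two-sample t-test, normal approximation):
z_β = d · √(n/2) - z_{α/2}
z_β = 0.59 · √(61/2) - 2.576
z_β = 0.59 · 5.523 - 2.576
z_β = 0.683

Power = Φ(z_β) = Φ(0.683) ≈ 0.753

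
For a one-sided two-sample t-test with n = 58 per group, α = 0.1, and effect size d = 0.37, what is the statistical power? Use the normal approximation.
Power ≈ 0.76

Power calculation (two-sample t-test, normal approximation):
z_β = d · √(n/2) - z_α
z_β = 0.37 · √(58/2) - 1.282
z_β = 0.37 · 5.385 - 1.282
z_β = 0.711

Power = Φ(z_β) = Φ(0.711) ≈ 0.761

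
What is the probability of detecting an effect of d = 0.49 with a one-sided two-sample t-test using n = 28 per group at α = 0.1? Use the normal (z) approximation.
Power ≈ 0.71

Power calculation (two-sample t-test, normal approximation):
z_β = d · √(n/2) - z_α
z_β = 0.49 · √(28/2) - 1.282
z_β = 0.49 · 3.742 - 1.282
z_β = 0.552

Power = Φ(z_β) = Φ(0.552) ≈ 0.709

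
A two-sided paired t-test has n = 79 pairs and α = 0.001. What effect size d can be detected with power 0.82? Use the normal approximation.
d ≈ 0.47

Minimum detectable effect (paired t-test, normal approximation):
d = (z_{α/2} + z_β) / √n
d = (3.291 + 0.915) / √79
d = 4.206 / 8.888
d ≈ 0.47

By Cohen's convention (0.2 small / 0.5 medium / 0.8 large): small effect.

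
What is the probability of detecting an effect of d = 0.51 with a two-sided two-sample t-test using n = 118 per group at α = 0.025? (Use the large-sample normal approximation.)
Power ≈ 0.95

Power calculation (two-sample t-test, normal approximation):
z_β = d · √(n/2) - z_{α/2}
z_β = 0.51 · √(118/2) - 2.241
z_β = 0.51 · 7.681 - 2.241
z_β = 1.676

Power = Φ(z_β) = Φ(1.676) ≈ 0.953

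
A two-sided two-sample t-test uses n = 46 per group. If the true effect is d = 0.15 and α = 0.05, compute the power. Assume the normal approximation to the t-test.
Power ≈ 0.11

Power calculation (two-sample t-test, normal approximation):
z_β = d · √(n/2) - z_{α/2}
z_β = 0.15 · √(46/2) - 1.960
z_β = 0.15 · 4.796 - 1.960
z_β = -1.241

Power = Φ(z_β) = Φ(-1.241) ≈ 0.107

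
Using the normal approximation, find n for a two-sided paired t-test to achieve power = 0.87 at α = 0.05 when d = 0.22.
n = 197 pairs

Sample size formula (paired t-test, normal approximation):
n = ((z_{α/2} + z_β) / d)²

z_{α/2} = 1.960 (for α = 0.05, two-sided)
z_β = 1.126 (for power = 0.87)
d = 0.22

n = ((1.960 + 1.126) / 0.22)²
n = (14.027)²
n ≈ 196.76
Round up to the next whole number: n = 197 pairs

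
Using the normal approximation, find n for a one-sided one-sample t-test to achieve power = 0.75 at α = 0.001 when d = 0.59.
n = 41

Sample size formula (one-sample t-test, normal approximation):
n = ((z_α + z_β) / d)²

z_α = 3.090 (for α = 0.001, one-sided)
z_β = 0.674 (for power = 0.75)
d = 0.59

n = ((3.090 + 0.674) / 0.59)²
n = (6.380)²
n ≈ 40.70
Round up to the next whole number: n = 41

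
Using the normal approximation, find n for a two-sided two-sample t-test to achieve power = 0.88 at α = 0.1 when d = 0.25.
n = 255 per group

Sample size formula (two-sample t-test, normal approximation):
n = 2 · ((z_{α/2} + z_β) / d)²

z_{α/2} = 1.645 (for α = 0.1, two-sided)
z_β = 1.175 (for power = 0.88)
d = 0.25

n = 2 · ((1.645 + 1.175) / 0.25)²
n = 2 · (11.280)²
n ≈ 254.48
Round up to the next whole number: n = 255 per group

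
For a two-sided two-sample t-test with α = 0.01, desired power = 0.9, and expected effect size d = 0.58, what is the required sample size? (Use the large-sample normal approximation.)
n = 89 per group

Sample size formula (two-sample t-test, normal approximation):
n = 2 · ((z_{α/2} + z_β) / d)²

z_{α/2} = 2.576 (for α = 0.01, two-sided)
z_β = 1.282 (for power = 0.9)
d = 0.58

n = 2 · ((2.576 + 1.282) / 0.58)²
n = 2 · (6.652)²
n ≈ 88.50
Round up to the next whole number: n = 89 per group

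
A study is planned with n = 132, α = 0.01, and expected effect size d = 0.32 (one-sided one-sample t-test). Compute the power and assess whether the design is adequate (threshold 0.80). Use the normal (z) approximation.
Power ≈ 0.91; the study is adequately powered (power ≥ 0.80)

Power calculation (one-sample t-test, normal approximation):
z_β = d · √n - z_α
z_β = 0.32 · √132 - 2.326
z_β = 0.32 · 11.489 - 2.326
z_β = 1.350

Power = Φ(z_β) = Φ(1.350) ≈ 0.912

Effect size d = 0.32 is small by Cohen's convention (0.2/0.5/0.8).

Threshold: power ≥ 0.80 is conventionally adequate.
Power ≈ 0.91 → the study is adequately powered (power ≥ 0.80).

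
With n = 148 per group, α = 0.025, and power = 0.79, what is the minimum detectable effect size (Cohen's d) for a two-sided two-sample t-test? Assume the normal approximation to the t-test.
d ≈ 0.35

Minimum detectable effect (two-sample t-test, normal approximation):
d = (z_{α/2} + z_β) / √(n/2)
d = (2.241 + 0.806) / √(148/2)
d = 3.048 / 8.602
d ≈ 0.35

By Cohen's convention (0.2 small / 0.5 medium / 0.8 large): small effect.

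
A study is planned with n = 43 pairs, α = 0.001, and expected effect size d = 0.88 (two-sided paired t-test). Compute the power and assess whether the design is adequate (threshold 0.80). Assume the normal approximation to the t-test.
Power ≈ 0.99; the study is adequately powered (power ≥ 0.80)

Power calculation (paired t-test, normal approximation):
z_β = d · √n - z_{α/2}
z_β = 0.88 · √43 - 3.291
z_β = 0.88 · 6.557 - 3.291
z_β = 2.480

Power = Φ(z_β) = Φ(2.480) ≈ 0.993

Effect size d = 0.88 is large by Cohen's convention (0.2/0.5/0.8).

Threshold: power ≥ 0.80 is conventionally adequate.
Power ≈ 0.99 → the study is adequately powered (power ≥ 0.80).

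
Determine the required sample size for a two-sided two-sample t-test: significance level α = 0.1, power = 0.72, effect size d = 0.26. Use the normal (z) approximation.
n = 147 per group

Sample size formula (two-sample t-test, normal approximation):
n = 2 · ((z_{α/2} + z_β) / d)²

z_{α/2} = 1.645 (for α = 0.1, two-sided)
z_β = 0.583 (for power = 0.72)
d = 0.26

n = 2 · ((1.645 + 0.583) / 0.26)²
n = 2 · (8.569)²
n ≈ 146.86
Round up to the next whole number: n = 147 per group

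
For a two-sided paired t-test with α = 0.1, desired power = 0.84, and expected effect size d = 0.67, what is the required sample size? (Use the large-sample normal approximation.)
n = 16 pairs

Sample size formula (paired t-test, normal approximation):
n = ((z_{α/2} + z_β) / d)²

z_{α/2} = 1.645 (for α = 0.1, two-sided)
z_β = 0.994 (for power = 0.84)
d = 0.67

n = ((1.645 + 0.994) / 0.67)²
n = (3.939)²
n ≈ 15.52
Round up to the next whole number: n = 16 pairs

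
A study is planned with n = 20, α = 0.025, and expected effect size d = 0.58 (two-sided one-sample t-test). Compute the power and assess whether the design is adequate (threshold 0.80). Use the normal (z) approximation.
Power ≈ 0.64; the study is underpowered (power < 0.80)

Power calculation (one-sample t-test, normal approximation):
z_β = d · √n - z_{α/2}
z_β = 0.58 · √20 - 2.241
z_β = 0.58 · 4.472 - 2.241
z_β = 0.352

Power = Φ(z_β) = Φ(0.352) ≈ 0.638

Effect size d = 0.58 is medium by Cohen's convention (0.2/0.5/0.8).

Threshold: power ≥ 0.80 is conventionally adequate.
Power ≈ 0.64 → the study is underpowered (power < 0.80).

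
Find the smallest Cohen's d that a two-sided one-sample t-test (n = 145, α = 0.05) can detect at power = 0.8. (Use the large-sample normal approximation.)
d ≈ 0.23

Minimum detectable effect (one-sample t-test, normal approximation):
d = (z_{α/2} + z_β) / √n
d = (1.960 + 0.842) / √145
d = 2.802 / 12.042
d ≈ 0.23

By Cohen's convention (0.2 small / 0.5 medium / 0.8 large): small effect.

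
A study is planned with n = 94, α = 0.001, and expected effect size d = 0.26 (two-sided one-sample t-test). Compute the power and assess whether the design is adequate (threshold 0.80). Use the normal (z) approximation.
Power ≈ 0.22; the study is underpowered (power < 0.80)

Power calculation (one-sample t-test, normal approximation):
z_β = d · √n - z_{α/2}
z_β = 0.26 · √94 - 3.291
z_β = 0.26 · 9.695 - 3.291
z_β = -0.770

Power = Φ(z_β) = Φ(-0.770) ≈ 0.221

Effect size d = 0.26 is small by Cohen's convention (0.2/0.5/0.8).

Threshold: power ≥ 0.80 is conventionally adequate.
Power ≈ 0.22 → the study is underpowered (power < 0.80).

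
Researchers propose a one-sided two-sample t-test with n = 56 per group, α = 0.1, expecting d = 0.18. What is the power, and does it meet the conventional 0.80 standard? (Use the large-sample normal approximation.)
Power ≈ 0.37; the study is underpowered (power < 0.80)

Power calculation (two-sample t-test, normal approximation):
z_β = d · √(n/2) - z_α
z_β = 0.18 · √(56/2) - 1.282
z_β = 0.18 · 5.292 - 1.282
z_β = -0.329

Power = Φ(z_β) = Φ(-0.329) ≈ 0.371

Effect size d = 0.18 is very small by Cohen's convention (0.2/0.5/0.8).

Threshold: power ≥ 0.80 is conventionally adequate.
Power ≈ 0.37 → the study is underpowered (power < 0.80).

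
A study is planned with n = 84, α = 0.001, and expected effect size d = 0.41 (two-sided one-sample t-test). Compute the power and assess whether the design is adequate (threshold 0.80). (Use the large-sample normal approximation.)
Power ≈ 0.68; the study is underpowered (power < 0.80)

Power calculation (one-sample t-test, normal approximation):
z_β = d · √n - z_{α/2}
z_β = 0.41 · √84 - 3.291
z_β = 0.41 · 9.165 - 3.291
z_β = 0.467

Power = Φ(z_β) = Φ(0.467) ≈ 0.680

Effect size d = 0.41 is small by Cohen's convention (0.2/0.5/0.8).

Threshold: power ≥ 0.80 is conventionally adequate.
Power ≈ 0.68 → the study is underpowered (power < 0.80).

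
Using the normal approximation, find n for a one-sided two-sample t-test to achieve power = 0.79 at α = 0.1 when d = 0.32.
n = 86 per group

Sample size formula (two-sample t-test, normal approximation):
n = 2 · ((z_α + z_β) / d)²

z_α = 1.282 (for α = 0.1, one-sided)
z_β = 0.806 (for power = 0.79)
d = 0.32

n = 2 · ((1.282 + 0.806) / 0.32)²
n = 2 · (6.525)²
n ≈ 85.15
Round up to the next whole number: n = 86 per group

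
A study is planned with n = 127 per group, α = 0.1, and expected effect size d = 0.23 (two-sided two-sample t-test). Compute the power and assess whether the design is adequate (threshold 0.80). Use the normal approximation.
Power ≈ 0.57; the study is underpowered (power < 0.80)

Power calculation (two-sample t-test, normal approximation):
z_β = d · √(n/2) - z_{α/2}
z_β = 0.23 · √(127/2) - 1.645
z_β = 0.23 · 7.969 - 1.645
z_β = 0.188

Power = Φ(z_β) = Φ(0.188) ≈ 0.575

Effect size d = 0.23 is small by Cohen's convention (0.2/0.5/0.8).

Threshold: power ≥ 0.80 is conventionally adequate.
Power ≈ 0.57 → the study is underpowered (power < 0.80).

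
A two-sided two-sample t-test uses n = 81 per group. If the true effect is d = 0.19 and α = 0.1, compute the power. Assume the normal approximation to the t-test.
Power ≈ 0.33

Power calculation (two-sample t-test, normal approximation):
z_β = d · √(n/2) - z_{α/2}
z_β = 0.19 · √(81/2) - 1.645
z_β = 0.19 · 6.364 - 1.645
z_β = -0.436

Power = Φ(z_β) = Φ(-0.436) ≈ 0.332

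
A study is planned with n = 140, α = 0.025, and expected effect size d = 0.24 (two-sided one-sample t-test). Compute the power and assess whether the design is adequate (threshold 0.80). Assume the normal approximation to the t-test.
Power ≈ 0.73; the study is underpowered (power < 0.80)

Power calculation (one-sample t-test, normal approximation):
z_β = d · √n - z_{α/2}
z_β = 0.24 · √140 - 2.241
z_β = 0.24 · 11.832 - 2.241
z_β = 0.598

Power = Φ(z_β) = Φ(0.598) ≈ 0.725

Effect size d = 0.24 is small by Cohen's convention (0.2/0.5/0.8).

Threshold: power ≥ 0.80 is conventionally adequate.
Power ≈ 0.73 → the study is underpowered (power < 0.80).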